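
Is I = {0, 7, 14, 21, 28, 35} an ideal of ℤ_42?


Check ideal conditions for I = {0, 7, 14, 21, 28, 35} in ℤ_42:
(1) I is an additive subgroup? Yes
(2) For r ∈ ℤ_42 and a ∈ I: r·a ∈ I? Yes

Yes, I is an ideal of ℤ_42


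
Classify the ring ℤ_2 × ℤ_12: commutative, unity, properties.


Direct product ring; commutative with unity (1,1); but (1,0)·(0,1) = (0,0) gives zero divisors, so not an integral domain
Commutative: Yes
Integral domain: No
Has unity: Yes

ℤ_2 × ℤ_12: Commutative=Yes, Unity=Yes


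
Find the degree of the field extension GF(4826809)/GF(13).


GF(4826809) = GF(13^6), so the extension degree is 6

[GF(4826809)/GF(13)] = 6


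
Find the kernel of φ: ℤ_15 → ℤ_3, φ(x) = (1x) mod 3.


Kernel = preimage of identity
ker(φ) = {x ∈ ℤ_15 : 1x ≡ 0 (mod 3)}. Since 3 | 15, φ is well-defined. The kernel is the cyclic subgroup ⟨3⟩ of ℤ_15 (order 5), i.e. {0, 3, 6, 9, 12}

ker(φ) = {0, 3, 6, 9, 12}


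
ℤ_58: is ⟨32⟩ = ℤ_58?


g generates ℤ_n iff gcd(g, n) = 1
gcd(32, 58) = 2
Since gcd = 2 ≠ 1, ⟨32⟩ has order 29 < 58, so 32 is not a generator.

No, 32 does not generate ℤ_58


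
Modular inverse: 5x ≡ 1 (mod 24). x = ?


Use the extended Euclidean algorithm to write 1 = 5·s + 24·t; then s mod 24 is the inverse.
Euclidean algorithm:
  5 = 0·24 + 5
  24 = 4·5 + 4
  5 = 1·4 + 1
  4 = 4·1 + 0
gcd(5,24) = 1
Back-substitution gives: 5·(5) + 24·(-1) = 1
So 5⁻¹ ≡ 5 ≡ 5 (mod 24)
Check: 5 × 5 = 25 ≡ 1 (mod 24) ✓

5⁻¹ ≡ 5 (mod 24)


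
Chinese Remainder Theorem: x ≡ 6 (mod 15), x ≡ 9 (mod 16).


m₁ = 15, m₂ = 16, gcd = 1, so CRT applies. M = m₁·m₂ = 240
Let M₁ = M/m₁ = 16, M₂ = M/m₂ = 15
Find y₁ ≡ M₁⁻¹ (mod m₁): 16⁻¹ ≡ 1 (mod 15)
Find y₂ ≡ M₂⁻¹ (mod m₂): 15⁻¹ ≡ 15 (mod 16)
x = a₁·M₁·y₁ + a₂·M₂·y₂ = 6·16·1 + 9·15·15 = 2121
Reduce mod 240: x ≡ 201
Check: 201 mod 15 = 6 ✓, 201 mod 16 = 9 ✓

x ≡ 201 (mod 240)


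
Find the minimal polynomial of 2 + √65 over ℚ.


Let α = 2 + √65. Then α - 2 = √65, so (α - 2)² = 65, giving α² - 4α - 61 = 0. Degree 2 and α ∉ ℚ, so this is the minimal polynomial.

Minimal polynomial: x² - 4x - 61


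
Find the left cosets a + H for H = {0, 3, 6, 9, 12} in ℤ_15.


H = {0, 3, 6, 9, 12}, |H| = 5
Number of cosets = |G|/|H| = 15/5 = 3
0 + H = {0, 3, 6, 9, 12}
1 + H = {1, 4, 7, 10, 13}
2 + H = {2, 5, 8, 11, 14}

Cosets: 0+H={0,3,6,9,12}; 1+H={1,4,7,10,13}; 2+H={2,5,8,11,14}


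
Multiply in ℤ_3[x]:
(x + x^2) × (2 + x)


Expand and collect like terms; reduce coefficients mod 3:
x^0: 0·2 = 0 ≡ 0 (mod 3)
x^1: 0·1 + 1·2 = 2 ≡ 2 (mod 3)
x^2: 1·1 + 1·2 = 3 ≡ 0 (mod 3)
x^3: 1·1 = 1 ≡ 1 (mod 3)
Result: 2x + x^3

f · g = 2x + x^3


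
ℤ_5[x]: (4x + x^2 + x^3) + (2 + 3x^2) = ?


Add coefficients mod 5:
x^0: 0 + 2 = 2 (mod 5)
x^1: 4 + 0 = 4 (mod 5)
x^2: 1 + 3 = 4 (mod 5)
x^3: 1 + 0 = 1 (mod 5)
Result: 2 + 4x + 4x^2 + x^3

f + g = 2 + 4x + 4x^2 + x^3


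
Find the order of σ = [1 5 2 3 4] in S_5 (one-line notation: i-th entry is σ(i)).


Cycle decomposition: (2 5 4 3)
Cycle lengths: 4
Order = lcm(4) = 4

ord(σ) = 4


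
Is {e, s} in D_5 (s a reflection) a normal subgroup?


H = {e, s} in D_5 (s a reflection)
r·s·r⁻¹ = sr⁻² ≠ s for n ≥ 3, so {e, s} is not closed under conjugation

No, not a normal subgroup


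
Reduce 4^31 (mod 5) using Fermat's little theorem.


Fermat's little theorem: if p is prime and gcd(a,p)=1, then a^(p-1) ≡ 1 (mod p)
p = 5 is prime, gcd(4,5) = 1
Reduce exponent: 31 mod 4 = 3
So 4^31 ≡ 4^3 (mod 5)
4^3 mod 5 = 4

4^31 ≡ 4 (mod 5)


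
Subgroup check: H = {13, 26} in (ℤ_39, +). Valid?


Subgroup test for H = {13, 26} in (ℤ_39, +):
(1) 0 ∈ H? No
(2) Closure: for all a,b ∈ H, (a+b) mod 39 ∈ H? No  [counterexample: 13 + 26 = 0 ∉ H]
(3) Inverses: for all a ∈ H, -a mod 39 ∈ H? Yes

No, H is not a subgroup of ℤ_39


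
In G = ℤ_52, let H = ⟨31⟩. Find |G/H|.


|⟨31⟩| = n / gcd(31, 52) = 52 / 1 = 52
H is normal (ℤ_52 is abelian).
|G/H| = |G| / |H| = 52 / 52 = 1

|G/H| = 1


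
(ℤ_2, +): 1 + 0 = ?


Operation: addition mod 2
1 + 0 = (a + b) mod 2 with a = 1, b = 0

1 + 0 = 1


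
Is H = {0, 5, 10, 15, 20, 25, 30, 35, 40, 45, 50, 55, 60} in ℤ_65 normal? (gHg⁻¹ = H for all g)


H = {0, 5, 10, 15, 20, 25, 30, 35, 40, 45, 50, 55, 60} in ℤ_65
ℤ_65 is abelian; every subgroup of an abelian group is normal

Yes, normal subgroup


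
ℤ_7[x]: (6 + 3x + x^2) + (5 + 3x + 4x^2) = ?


Add coefficients mod 7:
x^0: 6 + 5 = 4 (mod 7)
x^1: 3 + 3 = 6 (mod 7)
x^2: 1 + 4 = 5 (mod 7)
Result: 4 + 6x + 5x^2

f + g = 4 + 6x + 5x^2


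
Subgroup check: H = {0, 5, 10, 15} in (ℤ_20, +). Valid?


Subgroup test for H = {0, 5, 10, 15} in (ℤ_20, +):
(1) 0 ∈ H? Yes
(2) Closure: for all a,b ∈ H, (a+b) mod 20 ∈ H? Yes
(3) Inverses: for all a ∈ H, -a mod 20 ∈ H? Yes

Yes, H is a subgroup of ℤ_20


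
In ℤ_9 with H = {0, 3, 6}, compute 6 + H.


6 + H = {6 + h (mod 9) : h ∈ H}
6+0=6, 6+3=0, 6+6=3
6 + H = {0, 3, 6} = 0 + H

6 + H = {0, 3, 6}


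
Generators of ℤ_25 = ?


g generates ℤ_n iff gcd(g,n) = 1
Prime factors of 25: 5
Generators are g ∈ {1,...,24} not divisible by any of these primes.
Generators: {1, 2, 3, 4, 6, 7, 8, 9, 11, 12, 13, 14, 16, 17, 18, 19, 21, 22, 23, 24}
Number of generators = φ(25) = 20

Generators of ℤ_25 = {1, 2, 3, 4, 6, 7, 8, 9, 11, 12, 13, 14, 16, 17, 18, 19, 21, 22, 23, 24}


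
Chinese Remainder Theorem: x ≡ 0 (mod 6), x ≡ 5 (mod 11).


m₁ = 6, m₂ = 11, gcd = 1, so CRT applies. M = m₁·m₂ = 66
Let M₁ = M/m₁ = 11, M₂ = M/m₂ = 6
Find y₁ ≡ M₁⁻¹ (mod m₁): 11⁻¹ ≡ 5 (mod 6)
Find y₂ ≡ M₂⁻¹ (mod m₂): 6⁻¹ ≡ 2 (mod 11)
x = a₁·M₁·y₁ + a₂·M₂·y₂ = 0·11·5 + 5·6·2 = 60
Reduce mod 66: x ≡ 60
Check: 60 mod 6 = 0 ✓, 60 mod 11 = 5 ✓

x ≡ 60 (mod 66)


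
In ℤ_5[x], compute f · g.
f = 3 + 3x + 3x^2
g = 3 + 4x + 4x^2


Expand and collect like terms; reduce coefficients mod 5:
x^0: 3·3 = 9 ≡ 4 (mod 5)
x^1: 3·4 + 3·3 = 21 ≡ 1 (mod 5)
x^2: 3·4 + 3·4 + 3·3 = 33 ≡ 3 (mod 5)
x^3: 3·4 + 3·4 = 24 ≡ 4 (mod 5)
x^4: 3·4 = 12 ≡ 2 (mod 5)
Result: 4 + x + 3x^2 + 4x^3 + 2x^4

f · g = 4 + x + 3x^2 + 4x^3 + 2x^4


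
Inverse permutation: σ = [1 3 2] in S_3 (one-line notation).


To find σ⁻¹, swap domain and range:
σ(1) = 1 → σ⁻¹(1) = 1
σ(2) = 3 → σ⁻¹(3) = 2
σ(3) = 2 → σ⁻¹(2) = 3

σ⁻¹ = [1 3 2]


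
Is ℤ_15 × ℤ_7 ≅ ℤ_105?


Comparing ℤ_15 × ℤ_7 and ℤ_105:
gcd(15,7) = 1, so ℤ_15 × ℤ_7 ≅ ℤ_105 (CRT)

Yes, ℤ_15 × ℤ_7 ≅ ℤ_105


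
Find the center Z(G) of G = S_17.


Z(G) = {g ∈ G | gx = xg for all x ∈ G}
S_n is non-abelian for n ≥ 3; Z(S_17) is trivial

Z(S_17) = {e}


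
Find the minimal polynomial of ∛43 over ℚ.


∛43 satisfies x³ - 43 = 0, irreducible over ℚ (no rational root; 43 is not a perfect cube)

Minimal polynomial: x³ - 43


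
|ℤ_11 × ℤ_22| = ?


|A × B| = |A| · |B|
|ℤ_11 × ℤ_22| = 11 × 22 = 242

|ℤ_11 × ℤ_22| = 242


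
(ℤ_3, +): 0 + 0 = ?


Operation: addition mod 3
0 + 0 = (a + b) mod 3 with a = 0, b = 0

0 + 0 = 0


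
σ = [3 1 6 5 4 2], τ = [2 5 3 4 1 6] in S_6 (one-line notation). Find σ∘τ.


σ∘τ: apply τ first, then σ
1 →τ 2 →σ 1
2 →τ 5 →σ 4
3 →τ 3 →σ 6
4 →τ 4 →σ 5
5 →τ 1 →σ 3
6 →τ 6 →σ 2

σ∘τ = [1 4 6 5 3 2]


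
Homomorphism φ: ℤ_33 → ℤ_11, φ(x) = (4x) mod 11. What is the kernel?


Kernel = preimage of identity
ker(φ) = {x ∈ ℤ_33 : 4x ≡ 0 (mod 11)}. Since 11 | 33, φ is well-defined. The kernel is the cyclic subgroup ⟨11⟩ of ℤ_33 (order 3), i.e. {0, 11, 22}

ker(φ) = {0, 11, 22}


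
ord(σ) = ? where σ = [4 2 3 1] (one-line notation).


Cycle decomposition: (1 4)
Cycle lengths: 2
Order = lcm(2) = 2

ord(σ) = 2


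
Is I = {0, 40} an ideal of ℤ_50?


Check ideal conditions for I = {0, 40} in ℤ_50:
(1) I is an additive subgroup? No
(2) For r ∈ ℤ_50 and a ∈ I: r·a ∈ I? No  [counterexample: r=2, a=40, r·a mod 50 = 30 ∉ I]

No, I is not an ideal of ℤ_50


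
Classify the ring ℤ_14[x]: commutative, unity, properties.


ℤ_14 has zero divisors (2·7 ≡ 0), and these lift to constant zero divisors in ℤ_14[x]; so not an integral domain
Commutative: Yes
Integral domain: No
Has unity: Yes

ℤ_14[x]: Commutative=Yes, Unity=Yes


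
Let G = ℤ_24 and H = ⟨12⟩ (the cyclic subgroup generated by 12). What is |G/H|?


|⟨12⟩| = n / gcd(12, 24) = 24 / 12 = 2
H is normal (ℤ_24 is abelian).
|G/H| = |G| / |H| = 24 / 2 = 12

|G/H| = 12


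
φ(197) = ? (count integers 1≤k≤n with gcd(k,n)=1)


Factor n: 197 = 197
φ(n) = n · ∏(1 - 1/p) over distinct primes p | n
φ(197) = 197 · (1 - 1/197) = 196

φ(197) = 196


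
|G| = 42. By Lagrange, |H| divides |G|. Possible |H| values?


Lagrange's theorem: |H| divides |G|
|G| = 42
Divisors of 42: 1, 2, 3, 6, 7, 14, 21, 42

Possible subgroup orders: {1, 2, 3, 6, 7, 14, 21, 42}


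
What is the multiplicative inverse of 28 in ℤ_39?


Use the extended Euclidean algorithm to write 1 = 28·s + 39·t; then s mod 39 is the inverse.
Euclidean algorithm:
  28 = 0·39 + 28
  39 = 1·28 + 11
  28 = 2·11 + 6
  11 = 1·6 + 5
  6 = 1·5 + 1
  5 = 5·1 + 0
gcd(28,39) = 1
Back-substitution gives: 28·(7) + 39·(-5) = 1
So 28⁻¹ ≡ 7 ≡ 7 (mod 39)
Check: 28 × 7 = 196 ≡ 1 (mod 39) ✓

28⁻¹ ≡ 7 (mod 39)


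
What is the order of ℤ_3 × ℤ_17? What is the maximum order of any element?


|ℤ_3 × ℤ_17| = 3 × 17 = 51
Max element order = lcm(3,17) = 51
Cyclic? Yes (gcd=1)

|ℤ_3×ℤ_17| = 51, max element order = 51


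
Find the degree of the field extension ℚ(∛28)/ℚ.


∛28 has minimal polynomial x³ - 28 (irreducible over ℚ since 28 is not a perfect cube)

[ℚ(∛28)/ℚ] = 3


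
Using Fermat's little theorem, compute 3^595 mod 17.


Fermat's little theorem: if p is prime and gcd(a,p)=1, then a^(p-1) ≡ 1 (mod p)
p = 17 is prime, gcd(3,17) = 1
Reduce exponent: 595 mod 16 = 3
So 3^595 ≡ 3^3 (mod 17)
3^3 mod 17 = 10

3^595 ≡ 10 (mod 17)


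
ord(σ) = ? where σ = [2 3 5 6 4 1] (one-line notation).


Cycle decomposition: (1 2 3 5 4 6)
Cycle lengths: 6
Order = lcm(6) = 6

ord(σ) = 6


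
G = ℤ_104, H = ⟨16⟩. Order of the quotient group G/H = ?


|⟨16⟩| = n / gcd(16, 104) = 104 / 8 = 13
H is normal (ℤ_104 is abelian).
|G/H| = |G| / |H| = 104 / 13 = 8

|G/H| = 8


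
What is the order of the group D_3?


|D_n| = 2n (n rotations and n reflections)
|D_3| = 2×3 = 6

|D_3| = 6


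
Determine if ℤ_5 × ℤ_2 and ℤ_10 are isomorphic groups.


Comparing ℤ_5 × ℤ_2 and ℤ_10:
gcd(5,2) = 1, so ℤ_5 × ℤ_2 ≅ ℤ_10 (CRT)

Yes, ℤ_5 × ℤ_2 ≅ ℤ_10


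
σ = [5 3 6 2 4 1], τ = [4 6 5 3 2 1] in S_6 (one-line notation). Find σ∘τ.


σ∘τ: apply τ first, then σ
1 →τ 4 →σ 2
2 →τ 6 →σ 1
3 →τ 5 →σ 4
4 →τ 3 →σ 6
5 →τ 2 →σ 3
6 →τ 1 →σ 5

σ∘τ = [2 1 4 6 3 5]


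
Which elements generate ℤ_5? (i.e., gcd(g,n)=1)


g generates ℤ_n iff gcd(g,n) = 1
Checking each g ∈ {1,...,4}:
gcd(1,5) = 1
gcd(2,5) = 1
gcd(3,5) = 1
gcd(4,5) = 1
Generators: {1, 2, 3, 4}
Number of generators = φ(5) = 4

Generators of ℤ_5 = {1, 2, 3, 4}


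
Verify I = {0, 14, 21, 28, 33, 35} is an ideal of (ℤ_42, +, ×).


Check ideal conditions for I = {0, 14, 21, 28, 33, 35} in ℤ_42:
(1) I is an additive subgroup? No
(2) For r ∈ ℤ_42 and a ∈ I: r·a ∈ I? No  [counterexample: r=2, a=33, r·a mod 42 = 24 ∉ I]

No, I is not an ideal of ℤ_42


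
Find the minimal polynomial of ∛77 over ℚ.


∛77 satisfies x³ - 77 = 0, irreducible over ℚ (no rational root; 77 is not a perfect cube)

Minimal polynomial: x³ - 77


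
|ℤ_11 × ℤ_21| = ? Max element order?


|ℤ_11 × ℤ_21| = 11 × 21 = 231
Max element order = lcm(11,21) = 231
Cyclic? Yes (gcd=1)

|ℤ_11×ℤ_21| = 231, max element order = 231


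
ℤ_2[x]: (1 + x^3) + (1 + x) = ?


Add coefficients mod 2:
x^0: 1 + 1 = 0 (mod 2)
x^1: 0 + 1 = 1 (mod 2)
x^2: 0 + 0 = 0 (mod 2)
x^3: 1 + 0 = 1 (mod 2)
Result: x + x^3

f + g = x + x^3


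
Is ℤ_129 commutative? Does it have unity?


ℤ_129 is a commutative ring with unity 1; 129 = 3×43 is composite, so 3·43 ≡ 0 gives zero divisors (not an integral domain)
Commutative: Yes
Integral domain: No
Has unity: Yes

ℤ_129: Commutative=Yes, Unity=Yes


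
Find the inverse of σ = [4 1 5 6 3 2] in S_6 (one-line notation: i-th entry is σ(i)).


To find σ⁻¹, swap domain and range:
σ(1) = 4 → σ⁻¹(4) = 1
σ(2) = 1 → σ⁻¹(1) = 2
σ(3) = 5 → σ⁻¹(5) = 3
σ(4) = 6 → σ⁻¹(6) = 4
σ(5) = 3 → σ⁻¹(3) = 5
σ(6) = 2 → σ⁻¹(2) = 6

σ⁻¹ = [2 6 5 1 3 4]


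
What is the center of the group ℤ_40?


Z(G) = {g ∈ G | gx = xg for all x ∈ G}
ℤ_40 is abelian, so Z(G) = G

Z(ℤ_40) = ℤ_40


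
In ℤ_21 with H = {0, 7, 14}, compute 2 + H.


2 + H = {2 + h (mod 21) : h ∈ H}
2+0=2, 2+7=9, 2+14=16

2 + H = {2, 9, 16}


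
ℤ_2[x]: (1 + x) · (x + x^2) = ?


Expand and collect like terms; reduce coefficients mod 2:
x^0: 1·0 = 0 ≡ 0 (mod 2)
x^1: 1·1 + 1·0 = 1 ≡ 1 (mod 2)
x^2: 1·1 + 1·1 = 2 ≡ 0 (mod 2)
x^3: 1·1 = 1 ≡ 1 (mod 2)
Result: x + x^3

f · g = x + x^3


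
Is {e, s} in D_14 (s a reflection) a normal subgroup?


H = {e, s} in D_14 (s a reflection)
r·s·r⁻¹ = sr⁻² ≠ s for n ≥ 3, so {e, s} is not closed under conjugation

No, not a normal subgroup


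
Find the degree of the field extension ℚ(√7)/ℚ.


√7 has minimal polynomial x² - 7 (irreducible over ℚ since 7 is squarefree)

[ℚ(√7)/ℚ] = 2


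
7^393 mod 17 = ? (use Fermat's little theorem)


Fermat's little theorem: if p is prime and gcd(a,p)=1, then a^(p-1) ≡ 1 (mod p)
p = 17 is prime, gcd(7,17) = 1
Reduce exponent: 393 mod 16 = 9
So 7^393 ≡ 7^9 (mod 17)
7^9 mod 17 = 10

7^393 ≡ 10 (mod 17)


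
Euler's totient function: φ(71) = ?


Factor n: 71 = 71
φ(n) = n · ∏(1 - 1/p) over distinct primes p | n
φ(71) = 71 · (1 - 1/71) = 70

φ(71) = 70


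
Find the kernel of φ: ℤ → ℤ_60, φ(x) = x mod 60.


Kernel = preimage of identity
ker(φ) = {x ∈ ℤ : x ≡ 0 (mod 60)} = 60ℤ = {0, ±60, ±120, ...}

ker(φ) = 60ℤ


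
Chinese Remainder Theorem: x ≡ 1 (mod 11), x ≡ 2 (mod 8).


m₁ = 11, m₂ = 8, gcd = 1, so CRT applies. M = m₁·m₂ = 88
Let M₁ = M/m₁ = 8, M₂ = M/m₂ = 11
Find y₁ ≡ M₁⁻¹ (mod m₁): 8⁻¹ ≡ 7 (mod 11)
Find y₂ ≡ M₂⁻¹ (mod m₂): 11⁻¹ ≡ 3 (mod 8)
x = a₁·M₁·y₁ + a₂·M₂·y₂ = 1·8·7 + 2·11·3 = 122
Reduce mod 88: x ≡ 34
Check: 34 mod 11 = 1 ✓, 34 mod 8 = 2 ✓

x ≡ 34 (mod 88)


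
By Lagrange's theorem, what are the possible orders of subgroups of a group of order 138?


Lagrange's theorem: |H| divides |G|
|G| = 138
Divisors of 138: 1, 2, 3, 6, 23, 46, 69, 138

Possible subgroup orders: {1, 2, 3, 6, 23, 46, 69, 138}


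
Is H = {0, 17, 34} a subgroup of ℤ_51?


Subgroup test for H = {0, 17, 34} in (ℤ_51, +):
(1) 0 ∈ H? Yes
(2) Closure: for all a,b ∈ H, (a+b) mod 51 ∈ H? Yes
(3) Inverses: for all a ∈ H, -a mod 51 ∈ H? Yes

Yes, H is a subgroup of ℤ_51


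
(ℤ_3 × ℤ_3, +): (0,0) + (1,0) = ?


Operation: componentwise addition mod (3, 3)
(0,0) + (1,0) = ((a₁+b₁) mod 3, (a₂+b₂) mod 3) with a = (0,0), b = (1,0)

(0,0) + (1,0) = (1,0)


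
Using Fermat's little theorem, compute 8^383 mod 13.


Fermat's little theorem: if p is prime and gcd(a,p)=1, then a^(p-1) ≡ 1 (mod p)
p = 13 is prime, gcd(8,13) = 1
Reduce exponent: 383 mod 12 = 11
So 8^383 ≡ 8^11 (mod 13)
8^11 mod 13 = 5

8^383 ≡ 5 (mod 13)


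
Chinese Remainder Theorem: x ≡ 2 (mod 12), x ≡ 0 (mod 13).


m₁ = 12, m₂ = 13, gcd = 1, so CRT applies. M = m₁·m₂ = 156
Let M₁ = M/m₁ = 13, M₂ = M/m₂ = 12
Find y₁ ≡ M₁⁻¹ (mod m₁): 13⁻¹ ≡ 1 (mod 12)
Find y₂ ≡ M₂⁻¹ (mod m₂): 12⁻¹ ≡ 12 (mod 13)
x = a₁·M₁·y₁ + a₂·M₂·y₂ = 2·13·1 + 0·12·12 = 26
Reduce mod 156: x ≡ 26
Check: 26 mod 12 = 2 ✓, 26 mod 13 = 0 ✓

x ≡ 26 (mod 156)


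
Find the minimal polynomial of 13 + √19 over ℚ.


Let α = 13 + √19. Then α - 13 = √19, so (α - 13)² = 19, giving α² - 26α + 150 = 0. Degree 2 and α ∉ ℚ, so this is the minimal polynomial.

Minimal polynomial: x² - 26x + 150


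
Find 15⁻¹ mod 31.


Use the extended Euclidean algorithm to write 1 = 15·s + 31·t; then s mod 31 is the inverse.
Euclidean algorithm:
  15 = 0·31 + 15
  31 = 2·15 + 1
  15 = 15·1 + 0
gcd(15,31) = 1
Back-substitution gives: 15·(-2) + 31·(1) = 1
So 15⁻¹ ≡ -2 ≡ 29 (mod 31)
Check: 15 × 29 = 435 ≡ 1 (mod 31) ✓

15⁻¹ ≡ 29 (mod 31)


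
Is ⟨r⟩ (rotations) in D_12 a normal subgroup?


H = ⟨r⟩ (rotations) in D_12
The rotation subgroup ⟨r⟩ has index 2 in D_12, so it is normal

Yes, normal subgroup


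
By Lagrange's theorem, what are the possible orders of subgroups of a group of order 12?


Lagrange's theorem: |H| divides |G|
|G| = 12
Divisors of 12: 1, 2, 3, 4, 6, 12

Possible subgroup orders: {1, 2, 3, 4, 6, 12}


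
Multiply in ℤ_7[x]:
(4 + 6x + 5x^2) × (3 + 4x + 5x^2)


Expand and collect like terms; reduce coefficients mod 7:
x^0: 4·3 = 12 ≡ 5 (mod 7)
x^1: 4·4 + 6·3 = 34 ≡ 6 (mod 7)
x^2: 4·5 + 6·4 + 5·3 = 59 ≡ 3 (mod 7)
x^3: 6·5 + 5·4 = 50 ≡ 1 (mod 7)
x^4: 5·5 = 25 ≡ 4 (mod 7)
Result: 5 + 6x + 3x^2 + x^3 + 4x^4

f · g = 5 + 6x + 3x^2 + x^3 + 4x^4


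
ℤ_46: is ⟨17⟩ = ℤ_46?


g generates ℤ_n iff gcd(g, n) = 1
gcd(17, 46) = 1
Since gcd = 1, 17 is a generator.

Yes, 17 generates ℤ_46


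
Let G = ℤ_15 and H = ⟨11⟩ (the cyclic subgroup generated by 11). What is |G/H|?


|⟨11⟩| = n / gcd(11, 15) = 15 / 1 = 15
H is normal (ℤ_15 is abelian).
|G/H| = |G| / |H| = 15 / 15 = 1

|G/H| = 1


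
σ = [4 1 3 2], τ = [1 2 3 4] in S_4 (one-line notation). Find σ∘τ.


σ∘τ: apply τ first, then σ
1 →τ 1 →σ 4
2 →τ 2 →σ 1
3 →τ 3 →σ 3
4 →τ 4 →σ 2

σ∘τ = [4 1 3 2]


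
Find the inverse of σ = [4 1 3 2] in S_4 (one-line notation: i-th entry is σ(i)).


To find σ⁻¹, swap domain and range:
σ(1) = 4 → σ⁻¹(4) = 1
σ(2) = 1 → σ⁻¹(1) = 2
σ(3) = 3 → σ⁻¹(3) = 3
σ(4) = 2 → σ⁻¹(2) = 4

σ⁻¹ = [2 4 3 1]


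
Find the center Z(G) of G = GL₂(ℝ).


Z(G) = {g ∈ G | gx = xg for all x ∈ G}
Only scalar multiples of the identity commute with all invertible matrices

Z(GL₂(ℝ)) = {aI : a ∈ ℝ, a ≠ 0}


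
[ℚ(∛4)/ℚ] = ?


∛4 has minimal polynomial x³ - 4 (irreducible over ℚ since 4 is not a perfect cube)

[ℚ(∛4)/ℚ] = 3


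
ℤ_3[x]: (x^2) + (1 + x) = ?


Add coefficients mod 3:
x^0: 0 + 1 = 1 (mod 3)
x^1: 0 + 1 = 1 (mod 3)
x^2: 1 + 0 = 1 (mod 3)
Result: 1 + x + x^2

f + g = 1 + x + x^2


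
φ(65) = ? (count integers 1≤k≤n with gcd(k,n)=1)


Factor n: 65 = 5 × 13
φ(n) = n · ∏(1 - 1/p) over distinct primes p | n
φ(65) = 65 · (1 - 1/5) · (1 - 1/13) = 48

φ(65) = 48


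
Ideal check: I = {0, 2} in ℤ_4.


Check ideal conditions for I = {0, 2} in ℤ_4:
(1) I is an additive subgroup? Yes
(2) For r ∈ ℤ_4 and a ∈ I: r·a ∈ I? Yes

Yes, I is an ideal of ℤ_4


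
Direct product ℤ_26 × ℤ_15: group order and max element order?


|ℤ_26 × ℤ_15| = 26 × 15 = 390
Max element order = lcm(26,15) = 390
Cyclic? Yes (gcd=1)

|ℤ_26×ℤ_15| = 390, max element order = 390


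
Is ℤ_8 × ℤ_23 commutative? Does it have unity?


Direct product ring; commutative with unity (1,1); but (1,0)·(0,1) = (0,0) gives zero divisors, so not an integral domain
Commutative: Yes
Integral domain: No
Has unity: Yes

ℤ_8 × ℤ_23: Commutative=Yes, Unity=Yes


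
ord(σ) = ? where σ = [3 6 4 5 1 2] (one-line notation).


Cycle decomposition: (1 3 4 5) (2 6)
Cycle lengths: 4, 2
Order = lcm(4, 2) = 4

ord(σ) = 4


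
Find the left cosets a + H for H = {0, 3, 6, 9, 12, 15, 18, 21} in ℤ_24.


H = {0, 3, 6, 9, 12, 15, 18, 21}, |H| = 8
Number of cosets = |G|/|H| = 24/8 = 3
0 + H = {0, 3, 6, 9, 12, 15, 18, 21}
1 + H = {1, 4, 7, 10, 13, 16, 19, 22}
2 + H = {2, 5, 8, 11, 14, 17, 20, 23}

Cosets: 0+H={0,3,6,9,12,15,18,21}; 1+H={1,4,7,10,13,16,19,22}; 2+H={2,5,8,11,14,17,20,23}


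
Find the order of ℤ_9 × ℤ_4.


|A × B| = |A| · |B|
|ℤ_9 × ℤ_4| = 9 × 4 = 36

|ℤ_9 × ℤ_4| = 36


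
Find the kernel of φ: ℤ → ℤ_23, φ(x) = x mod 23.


Kernel = preimage of identity
ker(φ) = {x ∈ ℤ : x ≡ 0 (mod 23)} = 23ℤ = {0, ±23, ±46, ...}

ker(φ) = 23ℤ


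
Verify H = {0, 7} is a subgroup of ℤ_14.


Subgroup test for H = {0, 7} in (ℤ_14, +):
(1) 0 ∈ H? Yes
(2) Closure: for all a,b ∈ H, (a+b) mod 14 ∈ H? Yes
(3) Inverses: for all a ∈ H, -a mod 14 ∈ H? Yes

Yes, H is a subgroup of ℤ_14


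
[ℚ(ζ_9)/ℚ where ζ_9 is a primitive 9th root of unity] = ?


[ℚ(ζ_n):ℚ] = deg Φ_n(x) = φ(n). Here φ(9) = 6

[ℚ(ζ_9)/ℚ where ζ_9 is a primitive 9th root of unity] = 6


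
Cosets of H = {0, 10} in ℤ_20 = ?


H = {0, 10}, |H| = 2
Number of cosets = |G|/|H| = 20/2 = 10
0 + H = {0, 10}
1 + H = {1, 11}
2 + H = {2, 12}
3 + H = {3, 13}
4 + H = {4, 14}
5 + H = {5, 15}
6 + H = {6, 16}
7 + H = {7, 17}
8 + H = {8, 18}
9 + H = {9, 19}

Cosets: 0+H={0,10}; 1+H={1,11}; 2+H={2,12}; 3+H={3,13}; 4+H={4,14}; 5+H={5,15}; 6+H={6,16}; 7+H={7,17}; 8+H={8,18}; 9+H={9,19}


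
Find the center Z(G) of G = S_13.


Z(G) = {g ∈ G | gx = xg for all x ∈ G}
S_n is non-abelian for n ≥ 3; Z(S_13) is trivial

Z(S_13) = {e}


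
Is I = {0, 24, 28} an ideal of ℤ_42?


Check ideal conditions for I = {0, 24, 28} in ℤ_42:
(1) I is an additive subgroup? No
(2) For r ∈ ℤ_42 and a ∈ I: r·a ∈ I? No  [counterexample: r=2, a=24, r·a mod 42 = 6 ∉ I]

No, I is not an ideal of ℤ_42


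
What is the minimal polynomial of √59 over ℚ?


√59 satisfies x² - 59 = 0, irreducible over ℚ since 59 is squarefree

Minimal polynomial: x² - 59


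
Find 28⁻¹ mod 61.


Use the extended Euclidean algorithm to write 1 = 28·s + 61·t; then s mod 61 is the inverse.
Euclidean algorithm:
  28 = 0·61 + 28
  61 = 2·28 + 5
  28 = 5·5 + 3
  5 = 1·3 + 2
  3 = 1·2 + 1
  2 = 2·1 + 0
gcd(28,61) = 1
Back-substitution gives: 28·(24) + 61·(-11) = 1
So 28⁻¹ ≡ 24 ≡ 24 (mod 61)
Check: 28 × 24 = 672 ≡ 1 (mod 61) ✓

28⁻¹ ≡ 24 (mod 61)


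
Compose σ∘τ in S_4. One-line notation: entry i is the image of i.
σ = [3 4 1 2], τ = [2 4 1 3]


σ∘τ: apply τ first, then σ
1 →τ 2 →σ 4
2 →τ 4 →σ 2
3 →τ 1 →σ 3
4 →τ 3 →σ 1

σ∘τ = [4 2 3 1]


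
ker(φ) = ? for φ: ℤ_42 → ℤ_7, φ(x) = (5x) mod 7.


Kernel = preimage of identity
ker(φ) = {x ∈ ℤ_42 : 5x ≡ 0 (mod 7)}. Since 7 | 42, φ is well-defined. The kernel is the cyclic subgroup ⟨7⟩ of ℤ_42 (order 6), i.e. {0, 7, 14, 21, 28, 35}

ker(φ) = {0, 7, 14, 21, 28, 35}


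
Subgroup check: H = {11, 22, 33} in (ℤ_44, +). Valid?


Subgroup test for H = {11, 22, 33} in (ℤ_44, +):
(1) 0 ∈ H? No
(2) Closure: for all a,b ∈ H, (a+b) mod 44 ∈ H? No  [counterexample: 11 + 33 = 0 ∉ H]
(3) Inverses: for all a ∈ H, -a mod 44 ∈ H? Yes

No, H is not a subgroup of ℤ_44


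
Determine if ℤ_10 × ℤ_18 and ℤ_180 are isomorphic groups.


Comparing ℤ_10 × ℤ_18 and ℤ_180:
gcd(10,18) = 2 ≠ 1. Max element order in ℤ_10×ℤ_18 is lcm(10,18) = 90 < 180, so it has no element of order 180

No, ℤ_10 × ℤ_18 ≇ ℤ_180


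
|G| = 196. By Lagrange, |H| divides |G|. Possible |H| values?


Lagrange's theorem: |H| divides |G|
|G| = 196
Divisors of 196: 1, 2, 4, 7, 14, 28, 49, 98, 196

Possible subgroup orders: {1, 2, 4, 7, 14, 28, 49, 98, 196}


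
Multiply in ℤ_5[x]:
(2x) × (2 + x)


Expand and collect like terms; reduce coefficients mod 5:
x^0: 0·2 = 0 ≡ 0 (mod 5)
x^1: 0·1 + 2·2 = 4 ≡ 4 (mod 5)
x^2: 2·1 = 2 ≡ 2 (mod 5)
Result: 4x + 2x^2

f · g = 4x + 2x^2


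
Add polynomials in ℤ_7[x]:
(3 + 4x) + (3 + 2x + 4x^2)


Add coefficients mod 7:
x^0: 3 + 3 = 6 (mod 7)
x^1: 4 + 2 = 6 (mod 7)
x^2: 0 + 4 = 4 (mod 7)
Result: 6 + 6x + 4x^2

f + g = 6 + 6x + 4x^2


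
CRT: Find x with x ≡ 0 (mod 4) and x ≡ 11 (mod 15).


m₁ = 4, m₂ = 15, gcd = 1, so CRT applies. M = m₁·m₂ = 60
Let M₁ = M/m₁ = 15, M₂ = M/m₂ = 4
Find y₁ ≡ M₁⁻¹ (mod m₁): 15⁻¹ ≡ 3 (mod 4)
Find y₂ ≡ M₂⁻¹ (mod m₂): 4⁻¹ ≡ 4 (mod 15)
x = a₁·M₁·y₁ + a₂·M₂·y₂ = 0·15·3 + 11·4·4 = 176
Reduce mod 60: x ≡ 56
Check: 56 mod 4 = 0 ✓, 56 mod 15 = 11 ✓

x ≡ 56 (mod 60)


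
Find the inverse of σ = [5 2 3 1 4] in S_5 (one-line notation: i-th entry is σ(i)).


To find σ⁻¹, swap domain and range:
σ(1) = 5 → σ⁻¹(5) = 1
σ(2) = 2 → σ⁻¹(2) = 2
σ(3) = 3 → σ⁻¹(3) = 3
σ(4) = 1 → σ⁻¹(1) = 4
σ(5) = 4 → σ⁻¹(4) = 5

σ⁻¹ = [4 2 3 5 1]


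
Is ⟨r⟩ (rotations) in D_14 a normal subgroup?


H = ⟨r⟩ (rotations) in D_14
The rotation subgroup ⟨r⟩ has index 2 in D_14, so it is normal

Yes, normal subgroup


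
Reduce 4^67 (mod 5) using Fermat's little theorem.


Fermat's little theorem: if p is prime and gcd(a,p)=1, then a^(p-1) ≡ 1 (mod p)
p = 5 is prime, gcd(4,5) = 1
Reduce exponent: 67 mod 4 = 3
So 4^67 ≡ 4^3 (mod 5)
4^3 mod 5 = 4

4^67 ≡ 4 (mod 5)


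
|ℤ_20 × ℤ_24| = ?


|A × B| = |A| · |B|
|ℤ_20 × ℤ_24| = 20 × 24 = 480

|ℤ_20 × ℤ_24| = 480


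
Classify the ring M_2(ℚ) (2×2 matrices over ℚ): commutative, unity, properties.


Matrix multiplication is non-commutative for n ≥ 2; the identity matrix I is the unity; singular matrices give zero divisors, so not an integral domain
Commutative: No
Integral domain: No
Has unity: Yes

M_2(ℚ) (2×2 matrices over ℚ): Commutative=No, Unity=Yes


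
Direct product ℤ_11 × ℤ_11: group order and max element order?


|ℤ_11 × ℤ_11| = 11 × 11 = 121
Max element order = lcm(11,11) = 11
Cyclic? No (gcd=11)

|ℤ_11×ℤ_11| = 121, max element order = 11


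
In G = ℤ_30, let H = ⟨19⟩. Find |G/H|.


|⟨19⟩| = n / gcd(19, 30) = 30 / 1 = 30
H is normal (ℤ_30 is abelian).
|G/H| = |G| / |H| = 30 / 30 = 1

|G/H| = 1


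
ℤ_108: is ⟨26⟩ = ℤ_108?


g generates ℤ_n iff gcd(g, n) = 1
gcd(26, 108) = 2
Since gcd = 2 ≠ 1, ⟨26⟩ has order 54 < 108, so 26 is not a generator.

No, 26 does not generate ℤ_108


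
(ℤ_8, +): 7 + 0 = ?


Operation: addition mod 8
7 + 0 = (a + b) mod 8 with a = 7, b = 0

7 + 0 = 7


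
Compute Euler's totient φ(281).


Factor n: 281 = 281
φ(n) = n · ∏(1 - 1/p) over distinct primes p | n
φ(281) = 281 · (1 - 1/281) = 280

φ(281) = 280


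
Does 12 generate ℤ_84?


g generates ℤ_n iff gcd(g, n) = 1
gcd(12, 84) = 12
Since gcd = 12 ≠ 1, ⟨12⟩ has order 7 < 84, so 12 is not a generator.

No, 12 does not generate ℤ_84


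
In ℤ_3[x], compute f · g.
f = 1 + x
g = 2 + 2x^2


Expand and collect like terms; reduce coefficients mod 3:
x^0: 1·2 = 2 ≡ 2 (mod 3)
x^1: 1·0 + 1·2 = 2 ≡ 2 (mod 3)
x^2: 1·2 + 1·0 = 2 ≡ 2 (mod 3)
x^3: 1·2 = 2 ≡ 2 (mod 3)
Result: 2 + 2x + 2x^2 + 2x^3

f · g = 2 + 2x + 2x^2 + 2x^3


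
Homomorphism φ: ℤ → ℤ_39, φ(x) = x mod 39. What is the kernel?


Kernel = preimage of identity
ker(φ) = {x ∈ ℤ : x ≡ 0 (mod 39)} = 39ℤ = {0, ±39, ±78, ...}

ker(φ) = 39ℤ


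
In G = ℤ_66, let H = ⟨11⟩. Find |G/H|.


|⟨11⟩| = n / gcd(11, 66) = 66 / 11 = 6
H is normal (ℤ_66 is abelian).
|G/H| = |G| / |H| = 66 / 6 = 11

|G/H| = 11


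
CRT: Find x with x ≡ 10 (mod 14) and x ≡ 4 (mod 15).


m₁ = 14, m₂ = 15, gcd = 1, so CRT applies. M = m₁·m₂ = 210
Let M₁ = M/m₁ = 15, M₂ = M/m₂ = 14
Find y₁ ≡ M₁⁻¹ (mod m₁): 15⁻¹ ≡ 1 (mod 14)
Find y₂ ≡ M₂⁻¹ (mod m₂): 14⁻¹ ≡ 14 (mod 15)
x = a₁·M₁·y₁ + a₂·M₂·y₂ = 10·15·1 + 4·14·14 = 934
Reduce mod 210: x ≡ 94
Check: 94 mod 14 = 10 ✓, 94 mod 15 = 4 ✓

x ≡ 94 (mod 210)


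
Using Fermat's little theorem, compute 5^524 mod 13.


Fermat's little theorem: if p is prime and gcd(a,p)=1, then a^(p-1) ≡ 1 (mod p)
p = 13 is prime, gcd(5,13) = 1
Reduce exponent: 524 mod 12 = 8
So 5^524 ≡ 5^8 (mod 13)
5^8 mod 13 = 1

5^524 ≡ 1 (mod 13)


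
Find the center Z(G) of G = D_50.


Z(G) = {g ∈ G | gx = xg for all x ∈ G}
For even n, Z(D_n) = {e, r^(n/2)}: the 180° rotation r^25 commutes with every reflection and rotation

Z(D_50) = {e, r^25}


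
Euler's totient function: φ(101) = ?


Factor n: 101 = 101
φ(n) = n · ∏(1 - 1/p) over distinct primes p | n
φ(101) = 101 · (1 - 1/101) = 100

φ(101) = 100


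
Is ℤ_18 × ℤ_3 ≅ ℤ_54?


Comparing ℤ_18 × ℤ_3 and ℤ_54:
gcd(18,3) = 3 ≠ 1. Max element order in ℤ_18×ℤ_3 is lcm(18,3) = 18 < 54, so it has no element of order 54

No, ℤ_18 × ℤ_3 ≇ ℤ_54


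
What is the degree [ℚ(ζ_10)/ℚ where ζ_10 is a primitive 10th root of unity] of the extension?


[ℚ(ζ_n):ℚ] = deg Φ_n(x) = φ(n). Here φ(10) = 4

[ℚ(ζ_10)/ℚ where ζ_10 is a primitive 10th root of unity] = 4


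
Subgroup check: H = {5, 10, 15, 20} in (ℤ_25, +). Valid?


Subgroup test for H = {5, 10, 15, 20} in (ℤ_25, +):
(1) 0 ∈ H? No
(2) Closure: for all a,b ∈ H, (a+b) mod 25 ∈ H? No  [counterexample: 5 + 20 = 0 ∉ H]
(3) Inverses: for all a ∈ H, -a mod 25 ∈ H? Yes

No, H is not a subgroup of ℤ_25


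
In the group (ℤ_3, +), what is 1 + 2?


Operation: addition mod 3
1 + 2 = (a + b) mod 3 with a = 1, b = 2

1 + 2 = 0


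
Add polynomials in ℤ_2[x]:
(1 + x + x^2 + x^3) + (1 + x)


Add coefficients mod 2:
x^0: 1 + 1 = 0 (mod 2)
x^1: 1 + 1 = 0 (mod 2)
x^2: 1 + 0 = 1 (mod 2)
x^3: 1 + 0 = 1 (mod 2)
Result: x^2 + x^3

f + g = x^2 + x^3


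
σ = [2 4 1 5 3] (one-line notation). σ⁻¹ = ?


To find σ⁻¹, swap domain and range:
σ(1) = 2 → σ⁻¹(2) = 1
σ(2) = 4 → σ⁻¹(4) = 2
σ(3) = 1 → σ⁻¹(1) = 3
σ(4) = 5 → σ⁻¹(5) = 4
σ(5) = 3 → σ⁻¹(3) = 5

σ⁻¹ = [3 1 5 2 4]


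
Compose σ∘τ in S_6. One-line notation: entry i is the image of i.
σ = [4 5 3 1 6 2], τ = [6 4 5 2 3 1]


σ∘τ: apply τ first, then σ
1 →τ 6 →σ 2
2 →τ 4 →σ 1
3 →τ 5 →σ 6
4 →τ 2 →σ 5
5 →τ 3 →σ 3
6 →τ 1 →σ 4

σ∘τ = [2 1 6 5 3 4]


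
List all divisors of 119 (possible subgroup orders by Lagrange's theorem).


Lagrange's theorem: |H| divides |G|
|G| = 119
Divisors of 119: 1, 7, 17, 119

Possible subgroup orders: {1, 7, 17, 119}


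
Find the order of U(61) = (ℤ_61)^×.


U(n) is the group of units mod n; |U(n)| = φ(n)
|U(61)| = φ(61) = 60

|U(61) = (ℤ_61)^×| = 60


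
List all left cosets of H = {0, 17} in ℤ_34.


H = {0, 17}, |H| = 2
Number of cosets = |G|/|H| = 34/2 = 17
0 + H = {0, 17}
1 + H = {1, 18}
2 + H = {2, 19}
3 + H = {3, 20}
4 + H = {4, 21}
5 + H = {5, 22}
6 + H = {6, 23}
7 + H = {7, 24}
8 + H = {8, 25}
9 + H = {9, 26}
10 + H = {10, 27}
11 + H = {11, 28}
12 + H = {12, 29}
13 + H = {13, 30}
14 + H = {14, 31}
15 + H = {15, 32}
16 + H = {16, 33}

Cosets: 0+H={0,17}; 1+H={1,18}; 2+H={2,19}; 3+H={3,20}; 4+H={4,21}; 5+H={5,22}; 6+H={6,23}; 7+H={7,24}; 8+H={8,25}; 9+H={9,26}; 10+H={10,27}; 11+H={11,28}; 12+H={12,29}; 13+H={13,30}; 14+H={14,31}; 15+H={15,32}; 16+H={16,33}


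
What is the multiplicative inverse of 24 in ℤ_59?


Use the extended Euclidean algorithm to write 1 = 24·s + 59·t; then s mod 59 is the inverse.
Euclidean algorithm:
  24 = 0·59 + 24
  59 = 2·24 + 11
  24 = 2·11 + 2
  11 = 5·2 + 1
  2 = 2·1 + 0
gcd(24,59) = 1
Back-substitution gives: 24·(-27) + 59·(11) = 1
So 24⁻¹ ≡ -27 ≡ 32 (mod 59)
Check: 24 × 32 = 768 ≡ 1 (mod 59) ✓

24⁻¹ ≡ 32 (mod 59)


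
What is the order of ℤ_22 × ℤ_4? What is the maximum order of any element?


|ℤ_22 × ℤ_4| = 22 × 4 = 88
Max element order = lcm(22,4) = 44
Cyclic? No (gcd=2)

|ℤ_22×ℤ_4| = 88, max element order = 44


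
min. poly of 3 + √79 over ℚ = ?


Let α = 3 + √79. Then α - 3 = √79, so (α - 3)² = 79, giving α² - 6α - 70 = 0. Degree 2 and α ∉ ℚ, so this is the minimal polynomial.

Minimal polynomial: x² - 6x - 70


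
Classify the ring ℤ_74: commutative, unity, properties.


ℤ_74 is a commutative ring with unity 1; 74 = 2×37 is composite, so 2·37 ≡ 0 gives zero divisors (not an integral domain)
Commutative: Yes
Integral domain: No
Has unity: Yes

ℤ_74: Commutative=Yes, Unity=Yes


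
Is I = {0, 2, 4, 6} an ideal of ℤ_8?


Check ideal conditions for I = {0, 2, 4, 6} in ℤ_8:
(1) I is an additive subgroup? Yes
(2) For r ∈ ℤ_8 and a ∈ I: r·a ∈ I? Yes

Yes, I is an ideal of ℤ_8


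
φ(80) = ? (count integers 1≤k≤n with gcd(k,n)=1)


Factor n: 80 = 2^4 × 5
φ(n) = n · ∏(1 - 1/p) over distinct primes p | n
φ(80) = 80 · (1 - 1/2) · (1 - 1/5) = 32

φ(80) = 32


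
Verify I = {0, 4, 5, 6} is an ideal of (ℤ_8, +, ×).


Check ideal conditions for I = {0, 4, 5, 6} in ℤ_8:
(1) I is an additive subgroup? No
(2) For r ∈ ℤ_8 and a ∈ I: r·a ∈ I? No  [counterexample: r=2, a=5, r·a mod 8 = 2 ∉ I]

No, I is not an ideal of ℤ_8


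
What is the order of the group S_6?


|S_n| = n! (number of permutations of n symbols)
|S_6| = 6! = 720

|S_6| = 720


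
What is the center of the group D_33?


Z(G) = {g ∈ G | gx = xg for all x ∈ G}
For odd n, Z(D_n) = {e}: no nontrivial rotation commutes with all reflections

Z(D_33) = {e}


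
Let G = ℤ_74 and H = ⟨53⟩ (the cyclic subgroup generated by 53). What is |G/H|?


|⟨53⟩| = n / gcd(53, 74) = 74 / 1 = 74
H is normal (ℤ_74 is abelian).
|G/H| = |G| / |H| = 74 / 74 = 1

|G/H| = 1


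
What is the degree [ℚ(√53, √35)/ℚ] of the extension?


[ℚ(√53,√35):ℚ] = [ℚ(√53,√35):ℚ(√53)]·[ℚ(√53):ℚ] = 2·2 = 4

[ℚ(√53, √35)/ℚ] = 4


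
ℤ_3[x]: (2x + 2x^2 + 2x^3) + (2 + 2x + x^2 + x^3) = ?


Add coefficients mod 3:
x^0: 0 + 2 = 2 (mod 3)
x^1: 2 + 2 = 1 (mod 3)
x^2: 2 + 1 = 0 (mod 3)
x^3: 2 + 1 = 0 (mod 3)
Result: 2 + x

f + g = 2 + x


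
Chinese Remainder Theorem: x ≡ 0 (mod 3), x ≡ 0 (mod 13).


m₁ = 3, m₂ = 13, gcd = 1, so CRT applies. M = m₁·m₂ = 39
Let M₁ = M/m₁ = 13, M₂ = M/m₂ = 3
Find y₁ ≡ M₁⁻¹ (mod m₁): 13⁻¹ ≡ 1 (mod 3)
Find y₂ ≡ M₂⁻¹ (mod m₂): 3⁻¹ ≡ 9 (mod 13)
x = a₁·M₁·y₁ + a₂·M₂·y₂ = 0·13·1 + 0·3·9 = 0
Reduce mod 39: x ≡ 0
Check: 0 mod 3 = 0 ✓, 0 mod 13 = 0 ✓

x ≡ 0 (mod 39)


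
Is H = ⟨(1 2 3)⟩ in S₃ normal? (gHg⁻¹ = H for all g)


H = ⟨(1 2 3)⟩ in S₃
⟨(1 2 3)⟩ has order 3 and index 2 in S₃; index-2 subgroups are normal

Yes, normal subgroup


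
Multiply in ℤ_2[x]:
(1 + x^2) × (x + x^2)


Expand and collect like terms; reduce coefficients mod 2:
x^0: 1·0 = 0 ≡ 0 (mod 2)
x^1: 1·1 + 0·0 = 1 ≡ 1 (mod 2)
x^2: 1·1 + 0·1 + 1·0 = 1 ≡ 1 (mod 2)
x^3: 0·1 + 1·1 = 1 ≡ 1 (mod 2)
x^4: 1·1 = 1 ≡ 1 (mod 2)
Result: x + x^2 + x^3 + x^4

f · g = x + x^2 + x^3 + x^4


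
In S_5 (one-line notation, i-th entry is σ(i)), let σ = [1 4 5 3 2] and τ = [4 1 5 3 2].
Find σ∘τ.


σ∘τ: apply τ first, then σ
1 →τ 4 →σ 3
2 →τ 1 →σ 1
3 →τ 5 →σ 2
4 →τ 3 →σ 5
5 →τ 2 →σ 4

σ∘τ = [3 1 2 5 4]


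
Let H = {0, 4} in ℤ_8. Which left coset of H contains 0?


0 + H = {0 + h (mod 8) : h ∈ H}
0+0=0, 0+4=4

0 + H = {0, 4}


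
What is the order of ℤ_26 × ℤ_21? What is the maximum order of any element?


|ℤ_26 × ℤ_21| = 26 × 21 = 546
Max element order = lcm(26,21) = 546
Cyclic? Yes (gcd=1)

|ℤ_26×ℤ_21| = 546, max element order = 546


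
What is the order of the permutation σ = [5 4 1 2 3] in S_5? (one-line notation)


Cycle decomposition: (1 5 3) (2 4)
Cycle lengths: 3, 2
Order = lcm(3, 2) = 6

ord(σ) = 6


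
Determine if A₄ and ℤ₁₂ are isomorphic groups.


Comparing A₄ and ℤ₁₂:
A₄ is non-abelian, ℤ₁₂ is abelian

No, A₄ ≇ ℤ₁₂


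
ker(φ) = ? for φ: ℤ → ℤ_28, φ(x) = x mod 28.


Kernel = preimage of identity
ker(φ) = {x ∈ ℤ : x ≡ 0 (mod 28)} = 28ℤ = {0, ±28, ±56, ...}

ker(φ) = 28ℤ


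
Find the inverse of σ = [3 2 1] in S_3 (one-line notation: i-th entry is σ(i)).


To find σ⁻¹, swap domain and range:
σ(1) = 3 → σ⁻¹(3) = 1
σ(2) = 2 → σ⁻¹(2) = 2
σ(3) = 1 → σ⁻¹(1) = 3

σ⁻¹ = [3 2 1]


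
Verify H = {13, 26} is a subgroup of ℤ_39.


Subgroup test for H = {13, 26} in (ℤ_39, +):
(1) 0 ∈ H? No
(2) Closure: for all a,b ∈ H, (a+b) mod 39 ∈ H? No  [counterexample: 13 + 26 = 0 ∉ H]
(3) Inverses: for all a ∈ H, -a mod 39 ∈ H? Yes

No, H is not a subgroup of ℤ_39


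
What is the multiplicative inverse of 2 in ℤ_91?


Use the extended Euclidean algorithm to write 1 = 2·s + 91·t; then s mod 91 is the inverse.
Euclidean algorithm:
  2 = 0·91 + 2
  91 = 45·2 + 1
  2 = 2·1 + 0
gcd(2,91) = 1
Back-substitution gives: 2·(-45) + 91·(1) = 1
So 2⁻¹ ≡ -45 ≡ 46 (mod 91)
Check: 2 × 46 = 92 ≡ 1 (mod 91) ✓

2⁻¹ ≡ 46 (mod 91)


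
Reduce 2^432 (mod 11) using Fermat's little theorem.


Fermat's little theorem: if p is prime and gcd(a,p)=1, then a^(p-1) ≡ 1 (mod p)
p = 11 is prime, gcd(2,11) = 1
Reduce exponent: 432 mod 10 = 2
So 2^432 ≡ 2^2 (mod 11)
2^2 mod 11 = 4

2^432 ≡ 4 (mod 11)


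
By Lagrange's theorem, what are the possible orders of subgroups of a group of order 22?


Lagrange's theorem: |H| divides |G|
|G| = 22
Divisors of 22: 1, 2, 11, 22

Possible subgroup orders: {1, 2, 11, 22}


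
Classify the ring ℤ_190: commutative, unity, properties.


ℤ_190 is a commutative ring with unity 1; 190 = 2×95 is composite, so 2·95 ≡ 0 gives zero divisors (not an integral domain)
Commutative: Yes
Integral domain: No
Has unity: Yes

ℤ_190: Commutative=Yes, Unity=Yes


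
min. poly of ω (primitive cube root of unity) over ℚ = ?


ω satisfies x² + x + 1 = 0 (the cyclotomic polynomial Φ₃)

Minimal polynomial: x² + x + 1


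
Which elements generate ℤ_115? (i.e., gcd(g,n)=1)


g generates ℤ_n iff gcd(g,n) = 1
Prime factors of 115: 5, 23
Generators are g ∈ {1,...,114} not divisible by any of these primes.
Generators: {1, 2, 3, 4, 6, 7, 8, 9, 11, 12, 13, 14, 16, 17, 18, 19, 21, 22, 24, 26, 27, 28, 29, 31, 32, 33, 34, 36, 37, 38, 39, 41, 42, 43, 44, 47, 48, 49, 51, 52, 53, 54, 56, 57, 58, 59, 61, 62, 63, 64, 66, 67, 68, 71, 72, 73, 74, 76, 77, 78, 79, 81, 82, 83, 84, 86, 87, 88, 89, 91, 93, 94, 96, 97, 98, 99, 101, 102, 103, 104, 106, 107, 108, 109, 111, 112, 113, 114}
Number of generators = φ(115) = 88

Generators of ℤ_115 = {1, 2, 3, 4, 6, 7, 8, 9, 11, 12, 13, 14, 16, 17, 18, 19, 21, 22, 24, 26, 27, 28, 29, 31, 32, 33, 34, 36, 37, 38, 39, 41, 42, 43, 44, 47, 48, 49, 51, 52, 53, 54, 56, 57, 58, 59, 61, 62, 63, 64, 66, 67, 68, 71, 72, 73, 74, 76, 77, 78, 79, 81, 82, 83, 84, 86, 87, 88, 89, 91, 93, 94, 96, 97, 98, 99, 101, 102, 103, 104, 106, 107, 108, 109, 111, 112, 113, 114}
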